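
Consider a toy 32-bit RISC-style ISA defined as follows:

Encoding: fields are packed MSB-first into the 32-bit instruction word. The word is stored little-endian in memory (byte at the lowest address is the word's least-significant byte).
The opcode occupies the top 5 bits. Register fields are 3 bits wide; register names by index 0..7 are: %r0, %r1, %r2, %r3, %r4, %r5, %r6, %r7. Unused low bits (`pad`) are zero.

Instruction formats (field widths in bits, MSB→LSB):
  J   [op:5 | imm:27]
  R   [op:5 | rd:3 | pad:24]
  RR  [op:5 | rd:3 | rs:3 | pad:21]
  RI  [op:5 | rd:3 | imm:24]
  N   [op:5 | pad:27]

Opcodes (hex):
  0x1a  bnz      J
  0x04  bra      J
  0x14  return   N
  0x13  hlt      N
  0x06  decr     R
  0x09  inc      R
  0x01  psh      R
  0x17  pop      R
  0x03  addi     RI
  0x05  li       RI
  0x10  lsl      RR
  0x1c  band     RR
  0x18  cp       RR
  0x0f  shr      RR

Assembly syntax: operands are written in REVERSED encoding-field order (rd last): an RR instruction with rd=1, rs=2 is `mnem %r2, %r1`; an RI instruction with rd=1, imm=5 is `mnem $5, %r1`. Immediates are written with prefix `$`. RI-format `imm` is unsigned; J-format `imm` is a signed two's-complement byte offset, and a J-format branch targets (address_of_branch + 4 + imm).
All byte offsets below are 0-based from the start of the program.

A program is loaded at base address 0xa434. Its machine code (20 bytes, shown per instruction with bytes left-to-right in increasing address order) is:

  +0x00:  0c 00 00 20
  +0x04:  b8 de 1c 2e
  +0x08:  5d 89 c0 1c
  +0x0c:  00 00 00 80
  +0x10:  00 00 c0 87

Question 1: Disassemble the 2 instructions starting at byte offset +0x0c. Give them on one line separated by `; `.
lsl %r0, %r0; lsl %r6, %r7

[0c] 00 00 00 80 → 0x80000000
  op=0x80000000>>27=0x10 ⇒ lsl (RR)
  [26:24] rd=0 = %r0
  [23:21] rs=0 = %r0
[10] 00 00 c0 87 → 0x87c00000
  op=0x87c00000>>27=0x10 ⇒ lsl (RR)
  [26:24] rd=7 = %r7
  [23:21] rs=6 = %r6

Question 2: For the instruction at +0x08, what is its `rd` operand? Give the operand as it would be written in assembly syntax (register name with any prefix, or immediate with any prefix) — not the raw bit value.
[08] 5d 89 c0 1c → 0x1cc0895d
  opcode bits[31:27]=0x3: addi/RI
  [26:24] rd=4 = %r4
  [23:0] imm=12618077 = $12618077

%r4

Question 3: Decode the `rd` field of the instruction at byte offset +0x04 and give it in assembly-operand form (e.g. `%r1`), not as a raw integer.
%r6

+0x04: b8 de 1c 2e ⇒ word 0x2e1cdeb8 (little)
  top 5b → 0x5 → li [RI]
  rd@[26:24]=0x6 ⇒ %r6
  imm@[23:0]=0x1cdeb8 ⇒ $1892024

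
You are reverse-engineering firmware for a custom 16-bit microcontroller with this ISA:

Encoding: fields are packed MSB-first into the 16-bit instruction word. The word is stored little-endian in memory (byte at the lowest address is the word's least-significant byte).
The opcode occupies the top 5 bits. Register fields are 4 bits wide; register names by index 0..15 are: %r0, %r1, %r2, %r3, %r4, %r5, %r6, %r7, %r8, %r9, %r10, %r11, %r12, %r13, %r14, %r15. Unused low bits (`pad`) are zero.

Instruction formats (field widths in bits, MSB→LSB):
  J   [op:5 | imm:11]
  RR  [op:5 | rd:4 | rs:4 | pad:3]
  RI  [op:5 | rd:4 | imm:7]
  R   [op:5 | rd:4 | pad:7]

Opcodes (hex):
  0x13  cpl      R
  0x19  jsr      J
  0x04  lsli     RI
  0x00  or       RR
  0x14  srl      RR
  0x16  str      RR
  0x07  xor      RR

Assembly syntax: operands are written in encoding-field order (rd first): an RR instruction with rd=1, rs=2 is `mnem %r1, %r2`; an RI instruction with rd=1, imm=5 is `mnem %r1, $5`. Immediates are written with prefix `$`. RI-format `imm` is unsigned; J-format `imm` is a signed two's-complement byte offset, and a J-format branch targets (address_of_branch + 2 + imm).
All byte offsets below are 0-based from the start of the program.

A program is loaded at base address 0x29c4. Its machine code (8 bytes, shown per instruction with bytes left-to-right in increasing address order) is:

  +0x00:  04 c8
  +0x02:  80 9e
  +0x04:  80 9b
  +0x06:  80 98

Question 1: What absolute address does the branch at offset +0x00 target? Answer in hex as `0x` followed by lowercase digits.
off 0x00: read 04 c8 as little → 0xc804
  opcode bits[15:11]=0x19: jsr/J
  [10:0] imm=4 = $4
  target = base 0x29c4 + off 0x00 + 2 + imm 4 = 0x29ca

0x29ca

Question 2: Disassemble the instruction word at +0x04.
[04] 80 9b → 0x9b80
  op=0x9b80>>11=0x13 ⇒ cpl (R)
  [10:7] rd=7 = %r7

cpl %r7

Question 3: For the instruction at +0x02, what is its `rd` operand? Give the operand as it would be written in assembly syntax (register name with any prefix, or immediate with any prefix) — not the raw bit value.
@+02  little-endian(80 9e) = 0x9e80
  op=0x9e80>>11=0x13 ⇒ cpl (R)
  rd@[10:7]=0xd ⇒ %r13

%r13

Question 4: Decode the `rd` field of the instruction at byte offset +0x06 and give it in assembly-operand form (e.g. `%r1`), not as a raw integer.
+0x06: 80 98 ⇒ word 0x9880 (little)
  opcode bits[15:11]=0x13: cpl/R
  rd: (w>>7)&0xf=0x1 → %r1

%r1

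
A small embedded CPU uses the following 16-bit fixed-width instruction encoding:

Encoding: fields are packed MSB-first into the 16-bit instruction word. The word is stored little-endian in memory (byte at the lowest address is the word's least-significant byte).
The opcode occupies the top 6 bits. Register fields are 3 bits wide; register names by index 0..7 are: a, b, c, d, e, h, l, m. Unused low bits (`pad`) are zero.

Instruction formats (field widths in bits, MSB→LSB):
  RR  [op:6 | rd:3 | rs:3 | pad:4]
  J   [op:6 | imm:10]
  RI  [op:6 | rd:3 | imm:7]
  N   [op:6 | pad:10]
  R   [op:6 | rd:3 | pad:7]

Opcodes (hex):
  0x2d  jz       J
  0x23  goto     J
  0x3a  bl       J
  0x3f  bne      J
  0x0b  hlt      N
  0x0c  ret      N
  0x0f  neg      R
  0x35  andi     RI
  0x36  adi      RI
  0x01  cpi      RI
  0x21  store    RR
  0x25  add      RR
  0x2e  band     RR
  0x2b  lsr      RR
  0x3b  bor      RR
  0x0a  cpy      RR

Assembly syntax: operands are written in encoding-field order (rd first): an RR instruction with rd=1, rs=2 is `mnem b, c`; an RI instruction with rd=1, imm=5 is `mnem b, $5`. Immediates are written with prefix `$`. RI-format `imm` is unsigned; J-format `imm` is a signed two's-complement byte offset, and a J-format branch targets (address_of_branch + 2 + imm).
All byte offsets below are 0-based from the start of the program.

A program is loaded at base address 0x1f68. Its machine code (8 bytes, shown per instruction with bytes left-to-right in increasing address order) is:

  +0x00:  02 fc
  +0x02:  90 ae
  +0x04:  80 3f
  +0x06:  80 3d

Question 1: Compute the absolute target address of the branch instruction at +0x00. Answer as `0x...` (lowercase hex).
off 0x00: read 02 fc as little → 0xfc02
  opcode bits[15:10]=0x3f: bne/J
  imm: (w>>0)&0x3ff=0x2 → $2
  target = base 0x1f68 + off 0x00 + 2 + imm 2 = 0x1f6c

0x1f6c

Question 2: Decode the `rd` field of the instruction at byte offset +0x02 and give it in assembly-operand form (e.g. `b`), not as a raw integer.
h

off 0x02: read 90 ae as little → 0xae90
  opcode bits[15:10]=0x2b: lsr/RR
  rd: (w>>7)&0x7=0x5 → h
  rs: (w>>4)&0x7=0x1 → b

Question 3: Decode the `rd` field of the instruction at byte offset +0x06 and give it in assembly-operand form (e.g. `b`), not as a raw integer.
+0x06: 80 3d ⇒ word 0x3d80 (little)
  op=0x3d80>>10=0xf ⇒ neg (R)
  rd@[9:7]=0x3 ⇒ d

d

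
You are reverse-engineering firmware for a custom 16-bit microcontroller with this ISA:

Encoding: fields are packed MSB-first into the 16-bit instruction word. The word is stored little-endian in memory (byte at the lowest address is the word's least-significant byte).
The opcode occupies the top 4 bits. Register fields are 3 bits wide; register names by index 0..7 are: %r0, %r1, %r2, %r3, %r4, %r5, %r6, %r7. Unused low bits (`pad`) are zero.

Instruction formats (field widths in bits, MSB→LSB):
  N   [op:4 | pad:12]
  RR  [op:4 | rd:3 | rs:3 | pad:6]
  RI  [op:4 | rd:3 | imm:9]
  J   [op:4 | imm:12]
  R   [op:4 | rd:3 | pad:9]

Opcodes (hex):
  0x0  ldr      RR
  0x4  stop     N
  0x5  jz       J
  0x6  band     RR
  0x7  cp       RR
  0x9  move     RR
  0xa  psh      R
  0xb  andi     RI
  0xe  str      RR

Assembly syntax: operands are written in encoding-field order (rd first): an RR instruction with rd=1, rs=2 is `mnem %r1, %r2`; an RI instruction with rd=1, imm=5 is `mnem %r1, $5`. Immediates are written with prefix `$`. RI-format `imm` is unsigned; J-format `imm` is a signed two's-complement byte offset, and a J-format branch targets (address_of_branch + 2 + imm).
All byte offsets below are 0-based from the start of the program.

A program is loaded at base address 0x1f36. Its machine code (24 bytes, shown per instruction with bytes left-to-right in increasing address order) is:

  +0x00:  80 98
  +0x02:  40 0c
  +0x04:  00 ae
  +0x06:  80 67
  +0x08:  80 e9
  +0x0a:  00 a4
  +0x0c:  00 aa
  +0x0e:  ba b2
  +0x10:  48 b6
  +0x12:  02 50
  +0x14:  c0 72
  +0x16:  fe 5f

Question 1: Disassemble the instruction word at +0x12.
jz $2

[12] 02 50 → 0x5002
  top 4b → 0x5 → jz [J]
  imm@[11:0]=0x2 ⇒ $2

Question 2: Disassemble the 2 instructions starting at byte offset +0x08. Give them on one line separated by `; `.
str %r4, %r6; psh %r2

+0x08: 80 e9 ⇒ word 0xe980 (little)
  opcode bits[15:12]=0xe: str/RR
  rd: (w>>9)&0x7=0x4 → %r4
  rs: (w>>6)&0x7=0x6 → %r6
+0x0a: 00 a4 ⇒ word 0xa400 (little)
  opcode bits[15:12]=0xa: psh/R
  rd: (w>>9)&0x7=0x2 → %r2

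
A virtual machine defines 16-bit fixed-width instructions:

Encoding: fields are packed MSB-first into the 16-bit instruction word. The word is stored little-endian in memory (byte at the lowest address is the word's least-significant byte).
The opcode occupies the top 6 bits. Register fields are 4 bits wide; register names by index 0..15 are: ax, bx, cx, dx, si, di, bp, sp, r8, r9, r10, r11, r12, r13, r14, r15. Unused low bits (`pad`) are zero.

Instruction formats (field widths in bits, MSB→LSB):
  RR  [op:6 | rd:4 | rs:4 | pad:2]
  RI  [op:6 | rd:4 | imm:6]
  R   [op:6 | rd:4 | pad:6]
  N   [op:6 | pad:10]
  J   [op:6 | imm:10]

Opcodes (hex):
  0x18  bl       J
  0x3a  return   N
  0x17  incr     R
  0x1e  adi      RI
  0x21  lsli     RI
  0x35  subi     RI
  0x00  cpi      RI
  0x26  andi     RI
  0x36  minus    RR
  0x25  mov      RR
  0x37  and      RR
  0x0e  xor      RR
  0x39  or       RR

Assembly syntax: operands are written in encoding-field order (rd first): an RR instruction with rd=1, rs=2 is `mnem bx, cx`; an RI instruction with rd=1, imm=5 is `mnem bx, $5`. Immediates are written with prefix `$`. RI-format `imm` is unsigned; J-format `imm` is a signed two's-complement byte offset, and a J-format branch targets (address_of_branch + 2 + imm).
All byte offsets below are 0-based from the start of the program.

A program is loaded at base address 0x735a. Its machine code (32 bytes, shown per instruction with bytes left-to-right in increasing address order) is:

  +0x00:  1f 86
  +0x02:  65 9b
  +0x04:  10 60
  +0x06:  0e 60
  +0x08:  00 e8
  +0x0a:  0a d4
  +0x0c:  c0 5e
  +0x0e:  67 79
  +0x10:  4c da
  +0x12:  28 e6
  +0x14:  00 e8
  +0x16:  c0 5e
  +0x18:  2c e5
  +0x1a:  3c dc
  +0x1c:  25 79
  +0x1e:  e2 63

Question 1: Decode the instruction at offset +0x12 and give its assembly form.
or r8, r10

[12] 28 e6 → 0xe628
  top 6b → 0x39 → or [RR]
  rd@[9:6]=0x8 ⇒ r8
  rs@[5:2]=0xa ⇒ r10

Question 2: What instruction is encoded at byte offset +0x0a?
+0x0a: 0a d4 ⇒ word 0xd40a (little)
  opcode bits[15:10]=0x35: subi/RI
  [9:6] rd=0 = ax
  [5:0] imm=10 = $10

subi ax, $10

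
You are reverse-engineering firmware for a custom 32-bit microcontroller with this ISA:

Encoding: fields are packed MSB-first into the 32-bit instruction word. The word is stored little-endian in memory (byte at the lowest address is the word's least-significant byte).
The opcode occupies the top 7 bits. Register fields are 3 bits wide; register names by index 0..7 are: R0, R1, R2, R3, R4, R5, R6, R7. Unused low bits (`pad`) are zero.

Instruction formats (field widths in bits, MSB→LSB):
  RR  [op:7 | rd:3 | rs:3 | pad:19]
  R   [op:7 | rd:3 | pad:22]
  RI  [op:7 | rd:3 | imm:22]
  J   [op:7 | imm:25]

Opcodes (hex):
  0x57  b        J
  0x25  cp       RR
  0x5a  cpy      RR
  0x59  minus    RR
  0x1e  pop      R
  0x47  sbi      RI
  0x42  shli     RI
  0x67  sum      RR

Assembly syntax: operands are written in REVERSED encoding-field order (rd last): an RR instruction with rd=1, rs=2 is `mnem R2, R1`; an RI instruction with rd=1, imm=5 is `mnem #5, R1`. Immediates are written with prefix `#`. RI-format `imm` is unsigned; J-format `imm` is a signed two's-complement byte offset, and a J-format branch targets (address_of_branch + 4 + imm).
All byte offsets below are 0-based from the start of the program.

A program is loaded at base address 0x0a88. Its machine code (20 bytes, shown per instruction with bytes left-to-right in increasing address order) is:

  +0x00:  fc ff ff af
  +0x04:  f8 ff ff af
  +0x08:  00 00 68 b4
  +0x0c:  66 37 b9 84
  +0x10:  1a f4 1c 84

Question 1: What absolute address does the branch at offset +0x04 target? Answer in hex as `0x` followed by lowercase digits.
0x0a88

[04] f8 ff ff af → 0xaffffff8
  top 7b → 0x57 → b [J]
  [24:0] imm=33554424 (s25→-8) = #-8
  target = base 0x0a88 + off 0x04 + 4 + imm -8 = 0x0a88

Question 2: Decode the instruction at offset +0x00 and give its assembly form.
b #-4

off 0x00: read fc ff ff af as little → 0xaffffffc
  opcode bits[31:25]=0x57: b/J
  [24:0] imm=33554428 (s25→-4) = #-4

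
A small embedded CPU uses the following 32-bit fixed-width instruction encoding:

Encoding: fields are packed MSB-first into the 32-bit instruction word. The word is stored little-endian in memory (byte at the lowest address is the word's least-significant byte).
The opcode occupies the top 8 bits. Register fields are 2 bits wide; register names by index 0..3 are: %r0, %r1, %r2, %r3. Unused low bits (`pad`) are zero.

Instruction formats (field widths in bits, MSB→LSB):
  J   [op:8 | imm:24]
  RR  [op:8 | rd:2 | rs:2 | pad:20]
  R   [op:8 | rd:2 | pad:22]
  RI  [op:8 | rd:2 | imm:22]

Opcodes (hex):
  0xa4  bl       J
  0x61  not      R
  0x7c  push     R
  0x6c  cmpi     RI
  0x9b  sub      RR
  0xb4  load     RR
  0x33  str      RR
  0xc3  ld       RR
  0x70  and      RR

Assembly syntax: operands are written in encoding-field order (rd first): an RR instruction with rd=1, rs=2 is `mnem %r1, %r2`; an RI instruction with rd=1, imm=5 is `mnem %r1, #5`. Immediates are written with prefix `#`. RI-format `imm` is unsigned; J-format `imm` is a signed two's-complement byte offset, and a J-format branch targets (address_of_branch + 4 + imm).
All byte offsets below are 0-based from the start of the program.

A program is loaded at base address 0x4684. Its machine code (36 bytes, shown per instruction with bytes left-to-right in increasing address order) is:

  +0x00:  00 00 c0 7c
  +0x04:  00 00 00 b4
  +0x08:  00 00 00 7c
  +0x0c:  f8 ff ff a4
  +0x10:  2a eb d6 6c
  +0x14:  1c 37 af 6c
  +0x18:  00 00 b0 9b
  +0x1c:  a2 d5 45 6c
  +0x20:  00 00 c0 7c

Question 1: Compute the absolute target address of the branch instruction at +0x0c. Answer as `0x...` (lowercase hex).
0x468c

[0c] f8 ff ff a4 → 0xa4fffff8
  top 8b → 0xa4 → bl [J]
  imm: (w>>0)&0xffffff=0xfffff8 (s24→-8) → #-8
  target = base 0x4684 + off 0x0c + 4 + imm -8 = 0x468c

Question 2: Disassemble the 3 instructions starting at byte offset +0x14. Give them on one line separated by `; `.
[14] 1c 37 af 6c → 0x6caf371c
  opcode bits[31:24]=0x6c: cmpi/RI
  [23:22] rd=2 = %r2
  [21:0] imm=3094300 = #3094300
[18] 00 00 b0 9b → 0x9bb00000
  opcode bits[31:24]=0x9b: sub/RR
  [23:22] rd=2 = %r2
  [21:20] rs=3 = %r3
[1c] a2 d5 45 6c → 0x6c45d5a2
  opcode bits[31:24]=0x6c: cmpi/RI
  [23:22] rd=1 = %r1
  [21:0] imm=382370 = #382370

cmpi %r2, #3094300; sub %r2, %r3; cmpi %r1, #382370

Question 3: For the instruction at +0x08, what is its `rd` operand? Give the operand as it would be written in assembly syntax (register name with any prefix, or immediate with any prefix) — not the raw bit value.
off 0x08: read 00 00 00 7c as little → 0x7c000000
  top 8b → 0x7c → push [R]
  rd: (w>>22)&0x3=0x0 → %r0

%r0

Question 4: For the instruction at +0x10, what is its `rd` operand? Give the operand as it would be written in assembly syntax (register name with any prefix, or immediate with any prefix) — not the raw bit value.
@+10  little-endian(2a eb d6 6c) = 0x6cd6eb2a
  opcode bits[31:24]=0x6c: cmpi/RI
  [23:22] rd=3 = %r3
  [21:0] imm=1501994 = #1501994

%r3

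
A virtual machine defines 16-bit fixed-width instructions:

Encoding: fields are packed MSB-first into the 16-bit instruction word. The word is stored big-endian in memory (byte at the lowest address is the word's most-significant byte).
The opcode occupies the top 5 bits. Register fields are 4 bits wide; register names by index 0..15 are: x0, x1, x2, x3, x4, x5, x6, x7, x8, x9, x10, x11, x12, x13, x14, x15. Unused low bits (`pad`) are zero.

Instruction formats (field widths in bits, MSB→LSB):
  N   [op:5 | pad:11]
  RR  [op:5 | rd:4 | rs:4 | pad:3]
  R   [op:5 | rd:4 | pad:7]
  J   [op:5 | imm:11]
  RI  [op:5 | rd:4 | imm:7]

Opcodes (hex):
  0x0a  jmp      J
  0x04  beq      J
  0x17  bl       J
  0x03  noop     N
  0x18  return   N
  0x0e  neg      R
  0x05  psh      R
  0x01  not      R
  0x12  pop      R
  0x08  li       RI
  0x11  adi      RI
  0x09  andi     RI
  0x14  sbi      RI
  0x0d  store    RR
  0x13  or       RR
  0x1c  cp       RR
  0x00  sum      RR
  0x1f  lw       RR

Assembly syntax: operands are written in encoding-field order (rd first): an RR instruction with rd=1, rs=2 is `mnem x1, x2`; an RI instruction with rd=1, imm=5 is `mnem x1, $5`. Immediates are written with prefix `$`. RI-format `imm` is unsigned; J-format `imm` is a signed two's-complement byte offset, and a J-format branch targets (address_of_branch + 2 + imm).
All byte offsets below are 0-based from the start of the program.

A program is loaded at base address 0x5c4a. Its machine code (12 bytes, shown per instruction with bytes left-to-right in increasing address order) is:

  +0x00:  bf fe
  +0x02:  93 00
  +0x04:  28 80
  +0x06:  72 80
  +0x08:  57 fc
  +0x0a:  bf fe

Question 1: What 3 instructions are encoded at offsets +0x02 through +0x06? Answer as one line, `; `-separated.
pop x6; psh x1; neg x5

@+02  big-endian(93 00) = 0x9300
  op=0x9300>>11=0x12 ⇒ pop (R)
  rd: (w>>7)&0xf=0x6 → x6
@+04  big-endian(28 80) = 0x2880
  op=0x2880>>11=0x5 ⇒ psh (R)
  rd: (w>>7)&0xf=0x1 → x1
@+06  big-endian(72 80) = 0x7280
  op=0x7280>>11=0xe ⇒ neg (R)
  rd: (w>>7)&0xf=0x5 → x5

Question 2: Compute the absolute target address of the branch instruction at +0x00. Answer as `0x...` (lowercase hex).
+0x00: bf fe ⇒ word 0xbffe (big)
  top 5b → 0x17 → bl [J]
  imm: (w>>0)&0x7ff=0x7fe (s11→-2) → $-2
  target = base 0x5c4a + off 0x00 + 2 + imm -2 = 0x5c4a

0x5c4a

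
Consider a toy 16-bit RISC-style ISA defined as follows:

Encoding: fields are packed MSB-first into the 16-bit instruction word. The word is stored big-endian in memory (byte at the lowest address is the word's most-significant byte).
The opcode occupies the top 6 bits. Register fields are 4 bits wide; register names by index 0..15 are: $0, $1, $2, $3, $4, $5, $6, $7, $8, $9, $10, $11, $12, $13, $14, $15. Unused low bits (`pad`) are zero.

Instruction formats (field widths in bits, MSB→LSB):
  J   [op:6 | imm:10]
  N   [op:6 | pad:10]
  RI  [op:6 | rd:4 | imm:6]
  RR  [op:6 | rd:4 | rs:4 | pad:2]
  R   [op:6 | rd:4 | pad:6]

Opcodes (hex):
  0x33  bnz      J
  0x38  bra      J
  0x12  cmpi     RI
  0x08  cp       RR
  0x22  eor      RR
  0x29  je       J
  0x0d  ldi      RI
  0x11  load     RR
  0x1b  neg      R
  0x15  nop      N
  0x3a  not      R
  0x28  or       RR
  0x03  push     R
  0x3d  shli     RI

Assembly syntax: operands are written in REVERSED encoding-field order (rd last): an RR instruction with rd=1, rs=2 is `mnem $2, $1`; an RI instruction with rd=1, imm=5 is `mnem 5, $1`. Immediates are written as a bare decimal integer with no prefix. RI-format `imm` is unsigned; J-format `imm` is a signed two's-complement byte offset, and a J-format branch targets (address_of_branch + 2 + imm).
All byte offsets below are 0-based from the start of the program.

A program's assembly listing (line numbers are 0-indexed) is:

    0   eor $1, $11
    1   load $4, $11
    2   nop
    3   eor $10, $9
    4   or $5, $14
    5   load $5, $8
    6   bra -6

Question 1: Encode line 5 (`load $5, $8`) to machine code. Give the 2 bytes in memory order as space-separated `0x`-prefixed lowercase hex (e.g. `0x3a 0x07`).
0x46 0x14

line 5 (load): pack op=0x11:6|rd=8:4|rs=5:4|pad=0:2 = 0x4614; big→ 46 14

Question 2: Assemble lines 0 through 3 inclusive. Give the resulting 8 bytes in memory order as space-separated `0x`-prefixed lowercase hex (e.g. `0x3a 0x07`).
0x8a 0xc4 0x46 0xd0 0x54 0x00 0x8a 0x68

0. eor fields op=0x22:6|rd=11:4|rs=1:4|pad=0:2 → word 8ac4h → 8a c4
1. load fields op=0x11:6|rd=11:4|rs=4:4|pad=0:2 → word 46d0h → 46 d0
2. nop fields op=0x15:6|pad=0:10 → word 5400h → 54 00
3. eor fields op=0x22:6|rd=9:4|rs=10:4|pad=0:2 → word 8a68h → 8a 68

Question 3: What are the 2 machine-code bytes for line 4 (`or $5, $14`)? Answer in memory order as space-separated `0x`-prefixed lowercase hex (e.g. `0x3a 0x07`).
0xa3 0x94

4. or fields op=0x28:6|rd=14:4|rs=5:4|pad=0:2 → word a394h → a3 94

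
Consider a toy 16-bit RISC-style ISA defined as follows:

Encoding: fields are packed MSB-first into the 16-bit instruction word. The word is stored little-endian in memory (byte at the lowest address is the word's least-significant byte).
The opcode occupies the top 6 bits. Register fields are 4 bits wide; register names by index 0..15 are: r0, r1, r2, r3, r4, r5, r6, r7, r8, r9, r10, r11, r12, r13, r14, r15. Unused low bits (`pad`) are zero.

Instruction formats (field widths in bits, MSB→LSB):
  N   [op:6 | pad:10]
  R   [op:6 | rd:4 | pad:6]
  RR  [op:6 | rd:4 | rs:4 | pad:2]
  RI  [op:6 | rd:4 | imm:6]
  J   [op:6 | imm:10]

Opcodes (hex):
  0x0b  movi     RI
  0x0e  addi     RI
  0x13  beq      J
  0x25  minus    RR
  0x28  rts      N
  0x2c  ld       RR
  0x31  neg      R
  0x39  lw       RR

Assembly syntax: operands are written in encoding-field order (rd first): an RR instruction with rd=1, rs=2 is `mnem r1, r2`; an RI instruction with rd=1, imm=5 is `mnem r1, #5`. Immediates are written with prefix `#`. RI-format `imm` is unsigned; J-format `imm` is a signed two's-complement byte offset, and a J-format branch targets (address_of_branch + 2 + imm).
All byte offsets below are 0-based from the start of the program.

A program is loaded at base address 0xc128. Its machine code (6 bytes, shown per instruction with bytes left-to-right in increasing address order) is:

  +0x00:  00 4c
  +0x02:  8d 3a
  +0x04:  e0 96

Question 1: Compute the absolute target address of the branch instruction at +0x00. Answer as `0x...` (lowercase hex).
0xc12a

[00] 00 4c → 0x4c00
  op=0x4c00>>10=0x13 ⇒ beq (J)
  imm@[9:0]=0x0 ⇒ #0
  target = base 0xc128 + off 0x00 + 2 + imm 0 = 0xc12a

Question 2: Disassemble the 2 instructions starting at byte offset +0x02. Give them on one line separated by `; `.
addi r10, #13; minus r11, r8

+0x02: 8d 3a ⇒ word 0x3a8d (little)
  opcode bits[15:10]=0xe: addi/RI
  rd: (w>>6)&0xf=0xa → r10
  imm: (w>>0)&0x3f=0xd → #13
+0x04: e0 96 ⇒ word 0x96e0 (little)
  opcode bits[15:10]=0x25: minus/RR
  rd: (w>>6)&0xf=0xb → r11
  rs: (w>>2)&0xf=0x8 → r8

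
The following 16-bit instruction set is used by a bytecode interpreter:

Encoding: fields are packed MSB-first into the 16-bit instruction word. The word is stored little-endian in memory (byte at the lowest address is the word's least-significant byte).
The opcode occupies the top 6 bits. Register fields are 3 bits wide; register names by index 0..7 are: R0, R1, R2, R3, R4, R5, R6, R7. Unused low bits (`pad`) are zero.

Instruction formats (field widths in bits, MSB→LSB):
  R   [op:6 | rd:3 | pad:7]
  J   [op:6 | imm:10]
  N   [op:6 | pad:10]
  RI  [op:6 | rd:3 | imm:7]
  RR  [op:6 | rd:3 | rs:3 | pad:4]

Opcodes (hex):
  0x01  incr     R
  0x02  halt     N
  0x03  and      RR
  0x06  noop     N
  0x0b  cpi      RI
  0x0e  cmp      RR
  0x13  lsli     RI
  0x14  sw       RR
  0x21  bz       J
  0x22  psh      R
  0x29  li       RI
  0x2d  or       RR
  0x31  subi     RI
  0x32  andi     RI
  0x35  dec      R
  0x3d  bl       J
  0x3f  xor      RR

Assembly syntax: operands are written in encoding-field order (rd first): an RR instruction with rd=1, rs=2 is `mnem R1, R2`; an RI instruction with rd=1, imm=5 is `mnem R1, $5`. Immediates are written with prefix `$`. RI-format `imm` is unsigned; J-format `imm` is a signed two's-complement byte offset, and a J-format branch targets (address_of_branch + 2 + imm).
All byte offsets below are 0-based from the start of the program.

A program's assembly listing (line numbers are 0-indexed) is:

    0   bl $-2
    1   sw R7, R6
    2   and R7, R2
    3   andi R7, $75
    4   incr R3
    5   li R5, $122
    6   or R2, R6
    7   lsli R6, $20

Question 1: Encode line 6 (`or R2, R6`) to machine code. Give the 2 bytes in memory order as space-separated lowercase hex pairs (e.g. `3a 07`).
60 b5

L6: or op=0x2d:6|rd=2:3|rs=6:3|pad=0:4 ⇒ 0xb560 ⇒ little 60 b5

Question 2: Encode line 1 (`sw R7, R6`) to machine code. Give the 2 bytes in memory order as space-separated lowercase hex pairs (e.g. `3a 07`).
e0 53

1. sw fields op=0x14:6|rd=7:3|rs=6:3|pad=0:4 → word 53e0h → e0 53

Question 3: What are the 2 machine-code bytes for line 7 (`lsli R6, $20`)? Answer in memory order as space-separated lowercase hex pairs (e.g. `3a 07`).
14 4f

L7: lsli op=0x13:6|rd=6:3|imm=20:7 ⇒ 0x4f14 ⇒ little 14 4f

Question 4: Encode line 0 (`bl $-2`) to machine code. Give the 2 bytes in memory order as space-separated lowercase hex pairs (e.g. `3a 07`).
fe f7

0. bl fields op=0x3d:6|imm=-2:10 → word f7feh → fe f7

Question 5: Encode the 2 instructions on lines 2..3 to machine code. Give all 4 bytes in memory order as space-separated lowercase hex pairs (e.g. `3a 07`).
L2: and op=0x3:6|rd=7:3|rs=2:3|pad=0:4 ⇒ 0x0fa0 ⇒ little a0 0f
L3: andi op=0x32:6|rd=7:3|imm=75:7 ⇒ 0xcbcb ⇒ little cb cb

a0 0f cb cb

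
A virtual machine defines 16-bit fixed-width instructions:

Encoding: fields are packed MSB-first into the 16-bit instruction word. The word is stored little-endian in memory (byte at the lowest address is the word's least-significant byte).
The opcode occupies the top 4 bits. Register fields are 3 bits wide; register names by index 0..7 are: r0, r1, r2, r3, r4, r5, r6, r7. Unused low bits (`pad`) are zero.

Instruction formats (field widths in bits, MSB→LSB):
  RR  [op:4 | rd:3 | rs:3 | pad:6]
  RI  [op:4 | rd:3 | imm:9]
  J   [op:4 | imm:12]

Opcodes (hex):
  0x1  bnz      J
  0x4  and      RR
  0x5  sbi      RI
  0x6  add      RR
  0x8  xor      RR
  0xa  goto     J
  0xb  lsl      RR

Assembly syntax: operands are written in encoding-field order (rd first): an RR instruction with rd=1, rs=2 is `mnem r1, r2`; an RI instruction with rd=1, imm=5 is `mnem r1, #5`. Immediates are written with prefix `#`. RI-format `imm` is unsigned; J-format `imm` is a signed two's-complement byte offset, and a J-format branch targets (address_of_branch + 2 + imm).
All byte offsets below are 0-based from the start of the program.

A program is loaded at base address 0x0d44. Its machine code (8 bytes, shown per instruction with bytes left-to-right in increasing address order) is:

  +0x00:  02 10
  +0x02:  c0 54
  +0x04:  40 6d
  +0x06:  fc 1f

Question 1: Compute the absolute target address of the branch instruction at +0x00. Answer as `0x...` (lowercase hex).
0x0d48

off 0x00: read 02 10 as little → 0x1002
  opcode bits[15:12]=0x1: bnz/J
  [11:0] imm=2 = #2
  target = base 0x0d44 + off 0x00 + 2 + imm 2 = 0x0d48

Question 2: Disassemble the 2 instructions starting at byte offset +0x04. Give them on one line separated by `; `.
@+04  little-endian(40 6d) = 0x6d40
  op=0x6d40>>12=0x6 ⇒ add (RR)
  rd@[11:9]=0x6 ⇒ r6
  rs@[8:6]=0x5 ⇒ r5
@+06  little-endian(fc 1f) = 0x1ffc
  op=0x1ffc>>12=0x1 ⇒ bnz (J)
  imm@[11:0]=0xffc (s12→-4) ⇒ #-4

add r6, r5; bnz #-4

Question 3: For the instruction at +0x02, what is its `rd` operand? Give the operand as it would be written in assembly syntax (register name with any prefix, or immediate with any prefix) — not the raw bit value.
r2

@+02  little-endian(c0 54) = 0x54c0
  top 4b → 0x5 → sbi [RI]
  [11:9] rd=2 = r2
  [8:0] imm=192 = #192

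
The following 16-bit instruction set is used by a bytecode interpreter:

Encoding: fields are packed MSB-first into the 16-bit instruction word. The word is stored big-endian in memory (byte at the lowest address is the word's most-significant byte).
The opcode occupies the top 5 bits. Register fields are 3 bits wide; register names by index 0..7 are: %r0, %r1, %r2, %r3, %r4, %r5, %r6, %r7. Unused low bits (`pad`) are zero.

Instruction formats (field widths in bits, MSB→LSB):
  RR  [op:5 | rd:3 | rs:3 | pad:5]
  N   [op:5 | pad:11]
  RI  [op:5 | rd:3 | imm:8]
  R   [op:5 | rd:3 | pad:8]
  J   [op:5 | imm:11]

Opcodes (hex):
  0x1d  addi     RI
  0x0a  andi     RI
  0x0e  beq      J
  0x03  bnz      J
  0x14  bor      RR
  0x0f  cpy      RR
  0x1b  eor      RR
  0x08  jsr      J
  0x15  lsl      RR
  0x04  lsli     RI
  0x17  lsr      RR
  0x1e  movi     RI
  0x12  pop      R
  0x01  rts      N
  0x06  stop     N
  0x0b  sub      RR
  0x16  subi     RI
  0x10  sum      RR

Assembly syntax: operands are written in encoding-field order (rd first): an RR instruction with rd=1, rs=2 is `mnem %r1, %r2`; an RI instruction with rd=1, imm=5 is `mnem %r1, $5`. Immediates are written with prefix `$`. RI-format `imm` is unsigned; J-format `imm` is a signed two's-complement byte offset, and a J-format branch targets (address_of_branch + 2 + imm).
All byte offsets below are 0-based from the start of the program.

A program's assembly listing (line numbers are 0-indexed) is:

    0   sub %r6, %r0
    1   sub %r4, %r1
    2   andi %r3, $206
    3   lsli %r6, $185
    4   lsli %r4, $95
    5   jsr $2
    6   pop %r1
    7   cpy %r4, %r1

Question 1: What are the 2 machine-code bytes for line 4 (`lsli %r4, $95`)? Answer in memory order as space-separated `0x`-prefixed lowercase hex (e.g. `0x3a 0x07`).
L4: lsli op=0x4:5|rd=4:3|imm=95:8 ⇒ 0x245f ⇒ big 24 5f

0x24 0x5f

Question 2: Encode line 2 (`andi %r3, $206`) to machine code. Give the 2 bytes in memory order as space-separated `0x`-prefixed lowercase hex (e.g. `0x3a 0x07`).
0x53 0xce

line 2 (andi): pack op=0xa:5|rd=3:3|imm=206:8 = 0x53ce; big→ 53 ce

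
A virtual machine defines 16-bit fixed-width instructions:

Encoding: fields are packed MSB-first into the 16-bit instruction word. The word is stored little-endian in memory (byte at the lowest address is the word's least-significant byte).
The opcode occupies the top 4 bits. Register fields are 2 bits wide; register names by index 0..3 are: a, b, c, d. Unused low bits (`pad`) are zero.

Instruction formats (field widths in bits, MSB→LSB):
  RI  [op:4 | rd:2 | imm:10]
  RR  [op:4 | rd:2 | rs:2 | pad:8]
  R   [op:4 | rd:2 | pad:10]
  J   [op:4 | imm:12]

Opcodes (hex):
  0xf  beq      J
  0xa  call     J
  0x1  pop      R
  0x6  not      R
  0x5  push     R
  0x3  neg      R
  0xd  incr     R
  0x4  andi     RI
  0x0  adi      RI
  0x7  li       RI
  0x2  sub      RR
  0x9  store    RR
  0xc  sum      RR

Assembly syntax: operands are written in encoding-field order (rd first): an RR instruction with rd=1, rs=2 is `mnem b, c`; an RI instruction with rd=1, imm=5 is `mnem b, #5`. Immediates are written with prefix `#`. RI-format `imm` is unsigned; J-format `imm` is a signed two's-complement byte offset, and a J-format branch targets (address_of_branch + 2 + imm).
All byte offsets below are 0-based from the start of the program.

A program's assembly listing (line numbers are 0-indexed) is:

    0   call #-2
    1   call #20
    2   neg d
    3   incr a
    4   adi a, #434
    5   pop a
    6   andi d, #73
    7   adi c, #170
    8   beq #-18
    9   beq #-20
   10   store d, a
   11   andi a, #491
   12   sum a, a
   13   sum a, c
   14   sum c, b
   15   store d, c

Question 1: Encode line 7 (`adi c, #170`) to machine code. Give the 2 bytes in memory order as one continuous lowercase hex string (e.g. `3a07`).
line 7 (adi): pack op=0x0:4|rd=2:2|imm=170:10 = 0x08aa; little→ aa 08

aa08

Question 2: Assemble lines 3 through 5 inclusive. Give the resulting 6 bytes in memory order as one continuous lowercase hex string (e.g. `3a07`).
00d0b2010010

3. incr fields op=0xd:4|rd=0:2|pad=0:10 → word d000h → 00 d0
4. adi fields op=0x0:4|rd=0:2|imm=434:10 → word 01b2h → b2 01
5. pop fields op=0x1:4|rd=0:2|pad=0:10 → word 1000h → 00 10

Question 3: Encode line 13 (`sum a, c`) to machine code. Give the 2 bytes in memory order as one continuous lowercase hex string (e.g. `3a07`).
L13: sum op=0xc:4|rd=0:2|rs=2:2|pad=0:8 ⇒ 0xc200 ⇒ little 00 c2

00c2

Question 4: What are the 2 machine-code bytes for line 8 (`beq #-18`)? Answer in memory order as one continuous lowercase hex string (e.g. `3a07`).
L8: beq op=0xf:4|imm=-18:12 ⇒ 0xffee ⇒ little ee ff

eeff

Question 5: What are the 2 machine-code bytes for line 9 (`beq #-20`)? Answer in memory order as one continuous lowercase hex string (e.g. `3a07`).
ecff

L9: beq op=0xf:4|imm=-20:12 ⇒ 0xffec ⇒ little ec ff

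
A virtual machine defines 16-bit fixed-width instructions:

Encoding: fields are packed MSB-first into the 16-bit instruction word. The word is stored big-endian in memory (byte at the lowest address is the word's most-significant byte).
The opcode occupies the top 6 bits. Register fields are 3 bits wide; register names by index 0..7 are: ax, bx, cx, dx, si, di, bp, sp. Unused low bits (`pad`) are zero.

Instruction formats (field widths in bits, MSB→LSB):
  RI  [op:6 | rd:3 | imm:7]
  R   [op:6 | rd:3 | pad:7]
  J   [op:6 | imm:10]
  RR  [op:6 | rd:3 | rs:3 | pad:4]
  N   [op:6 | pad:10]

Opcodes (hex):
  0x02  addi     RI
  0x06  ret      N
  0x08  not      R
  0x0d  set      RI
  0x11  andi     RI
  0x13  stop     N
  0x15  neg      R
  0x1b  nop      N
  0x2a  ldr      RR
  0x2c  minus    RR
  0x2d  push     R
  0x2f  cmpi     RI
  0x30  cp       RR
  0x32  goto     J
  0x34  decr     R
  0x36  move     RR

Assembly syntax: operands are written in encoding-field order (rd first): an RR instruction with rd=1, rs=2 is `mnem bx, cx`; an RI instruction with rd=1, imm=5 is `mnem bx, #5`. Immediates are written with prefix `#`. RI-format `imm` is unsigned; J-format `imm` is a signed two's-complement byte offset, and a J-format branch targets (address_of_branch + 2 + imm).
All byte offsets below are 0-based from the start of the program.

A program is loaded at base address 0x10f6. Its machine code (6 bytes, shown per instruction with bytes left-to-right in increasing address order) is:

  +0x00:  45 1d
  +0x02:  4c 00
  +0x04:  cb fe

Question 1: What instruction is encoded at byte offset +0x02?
stop

[02] 4c 00 → 0x4c00
  top 6b → 0x13 → stop [N]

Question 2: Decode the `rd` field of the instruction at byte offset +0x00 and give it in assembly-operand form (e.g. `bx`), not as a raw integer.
+0x00: 45 1d ⇒ word 0x451d (big)
  op=0x451d>>10=0x11 ⇒ andi (RI)
  rd: (w>>7)&0x7=0x2 → cx
  imm: (w>>0)&0x7f=0x1d → #29

cx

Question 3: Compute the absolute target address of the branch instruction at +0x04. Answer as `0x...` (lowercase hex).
0x10fa

+0x04: cb fe ⇒ word 0xcbfe (big)
  top 6b → 0x32 → goto [J]
  [9:0] imm=1022 (s10→-2) = #-2
  target = base 0x10f6 + off 0x04 + 2 + imm -2 = 0x10fa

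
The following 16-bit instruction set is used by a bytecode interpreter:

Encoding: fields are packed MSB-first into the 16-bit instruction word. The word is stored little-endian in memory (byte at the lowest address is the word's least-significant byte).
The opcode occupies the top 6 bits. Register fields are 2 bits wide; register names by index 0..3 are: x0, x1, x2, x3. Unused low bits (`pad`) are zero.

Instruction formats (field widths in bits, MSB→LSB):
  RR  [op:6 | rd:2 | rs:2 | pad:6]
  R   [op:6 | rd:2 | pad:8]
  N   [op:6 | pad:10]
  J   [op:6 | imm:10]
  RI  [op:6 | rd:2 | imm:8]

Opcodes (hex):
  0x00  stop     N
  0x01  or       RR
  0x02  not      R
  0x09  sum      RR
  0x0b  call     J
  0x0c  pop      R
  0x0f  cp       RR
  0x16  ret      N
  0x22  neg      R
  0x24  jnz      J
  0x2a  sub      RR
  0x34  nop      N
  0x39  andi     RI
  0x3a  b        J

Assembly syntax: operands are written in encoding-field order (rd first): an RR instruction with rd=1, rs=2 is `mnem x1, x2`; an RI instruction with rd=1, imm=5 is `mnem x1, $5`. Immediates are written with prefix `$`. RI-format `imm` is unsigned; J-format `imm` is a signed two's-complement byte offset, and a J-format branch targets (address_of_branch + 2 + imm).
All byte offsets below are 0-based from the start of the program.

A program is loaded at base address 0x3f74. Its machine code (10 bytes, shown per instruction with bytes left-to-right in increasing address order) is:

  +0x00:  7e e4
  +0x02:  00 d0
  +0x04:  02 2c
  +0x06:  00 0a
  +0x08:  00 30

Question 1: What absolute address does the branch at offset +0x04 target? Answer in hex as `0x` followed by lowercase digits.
0x3f7c

off 0x04: read 02 2c as little → 0x2c02
  op=0x2c02>>10=0xb ⇒ call (J)
  [9:0] imm=2 = $2
  target = base 0x3f74 + off 0x04 + 2 + imm 2 = 0x3f7c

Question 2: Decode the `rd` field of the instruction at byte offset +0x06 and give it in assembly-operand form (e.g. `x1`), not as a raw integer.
@+06  little-endian(00 0a) = 0x0a00
  top 6b → 0x2 → not [R]
  rd@[9:8]=0x2 ⇒ x2

x2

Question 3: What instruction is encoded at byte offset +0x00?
[00] 7e e4 → 0xe47e
  op=0xe47e>>10=0x39 ⇒ andi (RI)
  rd: (w>>8)&0x3=0x0 → x0
  imm: (w>>0)&0xff=0x7e → $126

andi x0, $126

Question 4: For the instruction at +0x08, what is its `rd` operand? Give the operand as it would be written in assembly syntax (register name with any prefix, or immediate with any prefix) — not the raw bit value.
+0x08: 00 30 ⇒ word 0x3000 (little)
  op=0x3000>>10=0xc ⇒ pop (R)
  rd@[9:8]=0x0 ⇒ x0

x0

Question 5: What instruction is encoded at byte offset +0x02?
nop

off 0x02: read 00 d0 as little → 0xd000
  top 6b → 0x34 → nop [N]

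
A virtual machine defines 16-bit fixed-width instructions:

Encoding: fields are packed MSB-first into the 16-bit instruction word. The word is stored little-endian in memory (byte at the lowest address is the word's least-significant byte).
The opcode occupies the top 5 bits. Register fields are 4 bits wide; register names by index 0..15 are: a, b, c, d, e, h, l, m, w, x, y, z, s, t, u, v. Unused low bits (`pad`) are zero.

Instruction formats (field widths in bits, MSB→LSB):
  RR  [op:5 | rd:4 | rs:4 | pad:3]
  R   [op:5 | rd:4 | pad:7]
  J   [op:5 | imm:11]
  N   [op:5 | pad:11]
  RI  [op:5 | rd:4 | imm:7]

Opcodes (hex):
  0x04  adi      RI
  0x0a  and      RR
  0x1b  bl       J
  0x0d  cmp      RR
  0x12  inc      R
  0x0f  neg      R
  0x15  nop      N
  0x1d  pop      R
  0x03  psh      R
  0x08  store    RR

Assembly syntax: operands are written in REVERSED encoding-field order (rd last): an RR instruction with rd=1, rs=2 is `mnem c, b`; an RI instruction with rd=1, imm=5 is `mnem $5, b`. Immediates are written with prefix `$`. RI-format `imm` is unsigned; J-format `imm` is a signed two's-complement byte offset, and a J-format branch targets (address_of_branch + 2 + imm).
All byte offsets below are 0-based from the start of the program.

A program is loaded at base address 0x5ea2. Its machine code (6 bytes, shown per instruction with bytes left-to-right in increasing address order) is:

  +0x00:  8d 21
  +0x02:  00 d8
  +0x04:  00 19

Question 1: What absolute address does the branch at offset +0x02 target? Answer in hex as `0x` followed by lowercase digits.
0x5ea6

+0x02: 00 d8 ⇒ word 0xd800 (little)
  op=0xd800>>11=0x1b ⇒ bl (J)
  imm@[10:0]=0x0 ⇒ $0
  target = base 0x5ea2 + off 0x02 + 2 + imm 0 = 0x5ea6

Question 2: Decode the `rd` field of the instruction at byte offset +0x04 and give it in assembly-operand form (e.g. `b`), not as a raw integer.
c

@+04  little-endian(00 19) = 0x1900
  top 5b → 0x3 → psh [R]
  rd: (w>>7)&0xf=0x2 → c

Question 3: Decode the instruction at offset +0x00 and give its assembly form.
[00] 8d 21 → 0x218d
  top 5b → 0x4 → adi [RI]
  rd@[10:7]=0x3 ⇒ d
  imm@[6:0]=0xd ⇒ $13

adi $13, d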